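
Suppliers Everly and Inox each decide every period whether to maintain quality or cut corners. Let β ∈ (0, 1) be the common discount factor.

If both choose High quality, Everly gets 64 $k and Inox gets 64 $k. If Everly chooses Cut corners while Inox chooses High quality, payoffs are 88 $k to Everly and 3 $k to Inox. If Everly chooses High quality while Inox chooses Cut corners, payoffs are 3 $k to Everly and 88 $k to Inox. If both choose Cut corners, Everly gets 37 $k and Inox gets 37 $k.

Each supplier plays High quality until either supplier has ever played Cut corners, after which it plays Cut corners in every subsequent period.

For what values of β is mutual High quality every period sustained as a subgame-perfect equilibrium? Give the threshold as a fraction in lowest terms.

Cooperation forever yields 64 each period: 64/(1−β).
Deviating yields 88 once, then 37 forever: 88 + 37β/(1−β).
No profitable deviation requires 64/(1−β) ≥ 88 + 37β/(1−β).
Multiplying by (1−β): 64 ≥ 88(1−β) + 37β = 88 − 51β.
So 51β ≥ 24, i.e. β ≥ 24/51 = 8/17.

8/17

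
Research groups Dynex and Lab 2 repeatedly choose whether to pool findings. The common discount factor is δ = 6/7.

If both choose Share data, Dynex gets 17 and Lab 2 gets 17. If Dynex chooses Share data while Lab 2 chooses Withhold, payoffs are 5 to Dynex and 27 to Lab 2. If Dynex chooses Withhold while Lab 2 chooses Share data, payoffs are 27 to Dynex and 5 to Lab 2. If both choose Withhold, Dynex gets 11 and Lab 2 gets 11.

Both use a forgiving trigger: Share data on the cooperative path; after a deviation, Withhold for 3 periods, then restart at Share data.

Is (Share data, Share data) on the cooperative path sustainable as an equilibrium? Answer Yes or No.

Yes

A one-shot deviation gives 27 now, then 11 for 3 periods, then back to 17.
Gain from deviating: (27−17) today; loss: (17−11) in each of the next 3 periods.
No-deviation condition: (17−11)(δ+…+δ^3) ≥ 27−17, i.e. δ+…+δ^3 ≥ 5/3.
At δ = 6/7: δ+…+δ^3 = 2.2216 ≥ 1.6667.
So cooperation is sustainable.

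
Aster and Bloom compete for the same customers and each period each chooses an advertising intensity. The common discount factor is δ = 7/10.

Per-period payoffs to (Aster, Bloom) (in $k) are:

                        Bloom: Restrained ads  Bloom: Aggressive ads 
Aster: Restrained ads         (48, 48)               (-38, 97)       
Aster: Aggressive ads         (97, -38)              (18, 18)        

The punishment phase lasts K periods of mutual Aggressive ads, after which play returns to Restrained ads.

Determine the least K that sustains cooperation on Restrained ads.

4

Need Σ_{k=1}^{K} δ^k ≥ (97−48)/(48−18) = 1.6333 at δ = 7/10.
At K = 3 the sum is 1.5330 < 1.6333; at K = 4 it is 1.7731 ≥ 1.6333.
So the minimum punishment length is K = 4.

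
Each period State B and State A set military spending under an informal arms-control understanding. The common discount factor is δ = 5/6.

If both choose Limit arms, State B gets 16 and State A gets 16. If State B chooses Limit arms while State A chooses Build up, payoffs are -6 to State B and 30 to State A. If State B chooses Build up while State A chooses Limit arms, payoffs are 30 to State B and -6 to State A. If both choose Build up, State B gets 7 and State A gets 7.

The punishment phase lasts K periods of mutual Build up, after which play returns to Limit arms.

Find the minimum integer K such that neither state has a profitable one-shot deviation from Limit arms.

No profitable deviation requires (16−7)(δ+…+δ^K) ≥ 30−16, i.e. δ+…+δ^K ≥ 14/9 ≈ 1.5556.
With δ = 5/6, the partial sums are K=1: 0.8333, K=2: 1.5278, K=3: 2.1065.
K = 3 is the first length at which the sum reaches 1.5556.

3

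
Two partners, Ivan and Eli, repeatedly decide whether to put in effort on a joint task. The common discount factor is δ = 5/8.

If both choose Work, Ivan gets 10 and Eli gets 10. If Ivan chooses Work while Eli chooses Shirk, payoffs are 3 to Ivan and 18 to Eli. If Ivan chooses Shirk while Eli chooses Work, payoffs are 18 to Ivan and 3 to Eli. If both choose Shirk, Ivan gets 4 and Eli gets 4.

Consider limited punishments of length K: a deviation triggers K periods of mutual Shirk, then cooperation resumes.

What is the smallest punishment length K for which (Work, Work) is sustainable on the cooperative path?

4

Need Σ_{k=1}^{K} δ^k ≥ (18−10)/(10−4) = 1.3333 at δ = 5/8.
At K = 3 the sum is 1.2598 < 1.3333; at K = 4 it is 1.4124 ≥ 1.3333.
So the minimum punishment length is K = 4.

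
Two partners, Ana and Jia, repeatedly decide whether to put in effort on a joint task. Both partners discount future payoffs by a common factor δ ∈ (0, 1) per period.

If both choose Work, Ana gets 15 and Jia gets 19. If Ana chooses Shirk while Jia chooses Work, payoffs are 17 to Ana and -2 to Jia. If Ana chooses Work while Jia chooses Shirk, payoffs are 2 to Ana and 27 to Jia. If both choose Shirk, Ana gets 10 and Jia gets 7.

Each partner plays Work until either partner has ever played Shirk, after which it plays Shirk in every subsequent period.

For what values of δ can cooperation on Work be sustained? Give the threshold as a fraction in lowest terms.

Ana: cooperation gives 15 each period; deviation gives 17 once then 10 forever.
  15/(1−δ) ≥ 17 + 10δ/(1−δ) ⇒ δ ≥ 2/7.
Jia: cooperation gives 19 each period; deviation gives 27 once then 7 forever.
  δ ≥ 8/20 = 2/5.
Both must hold, so the binding constraint is Jia's: δ ≥ 2/5.

2/5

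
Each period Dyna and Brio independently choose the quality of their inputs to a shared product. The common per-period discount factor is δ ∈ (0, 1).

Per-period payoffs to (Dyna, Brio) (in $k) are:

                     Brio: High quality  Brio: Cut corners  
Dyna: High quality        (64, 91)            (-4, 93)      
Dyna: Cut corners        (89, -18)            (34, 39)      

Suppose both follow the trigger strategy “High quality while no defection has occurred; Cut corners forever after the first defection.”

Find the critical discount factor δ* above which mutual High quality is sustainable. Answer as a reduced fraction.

For Dyna: deviation gain 89−64 = 25, per-period punishment loss 64−34 = 30. IC gives δ ≥ 25/55 = 5/11.
For Brio: gain 2, loss 52 per period, so δ ≥ 2/54 = 1/27.
The tighter constraint is Dyna's, so cooperation needs δ ≥ 5/11.

5/11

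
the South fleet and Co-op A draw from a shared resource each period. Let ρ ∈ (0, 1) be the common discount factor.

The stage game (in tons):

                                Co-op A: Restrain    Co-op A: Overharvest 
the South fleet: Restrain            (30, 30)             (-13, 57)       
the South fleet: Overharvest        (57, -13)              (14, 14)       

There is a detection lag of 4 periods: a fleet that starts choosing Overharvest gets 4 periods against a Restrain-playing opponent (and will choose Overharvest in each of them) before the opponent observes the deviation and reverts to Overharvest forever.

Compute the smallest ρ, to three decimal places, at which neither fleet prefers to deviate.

The best deviation is to choose Overharvest for all 4 undetected periods, earning 57 each, then 14 forever once detected.
Deviation value: 57(1−ρ^4)/(1−ρ) + 14ρ^4/(1−ρ); cooperation value: 30/(1−ρ).
IC: 30 ≥ 57(1−ρ^4) + 14ρ^4 = 57 − 43ρ^4.
So ρ^4 ≥ 27/43, giving ρ ≥ (27/43)^(1/4) ≈ 0.890.

0.890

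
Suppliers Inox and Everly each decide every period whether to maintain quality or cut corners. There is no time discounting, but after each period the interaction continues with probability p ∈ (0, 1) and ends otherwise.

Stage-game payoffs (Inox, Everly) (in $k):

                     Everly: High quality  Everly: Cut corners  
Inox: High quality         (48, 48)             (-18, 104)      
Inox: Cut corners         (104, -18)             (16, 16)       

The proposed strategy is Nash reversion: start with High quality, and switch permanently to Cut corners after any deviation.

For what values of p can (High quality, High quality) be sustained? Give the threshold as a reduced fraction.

Expected cooperation value is 48 + p·48 + p²·48 + … = 48/(1−p); deviation gives 104 + p·16/(1−p).
48 ≥ 104(1−p) + 16p ⇒ 88p ≥ 56 ⇒ p ≥ 56/88 = 7/11.

7/11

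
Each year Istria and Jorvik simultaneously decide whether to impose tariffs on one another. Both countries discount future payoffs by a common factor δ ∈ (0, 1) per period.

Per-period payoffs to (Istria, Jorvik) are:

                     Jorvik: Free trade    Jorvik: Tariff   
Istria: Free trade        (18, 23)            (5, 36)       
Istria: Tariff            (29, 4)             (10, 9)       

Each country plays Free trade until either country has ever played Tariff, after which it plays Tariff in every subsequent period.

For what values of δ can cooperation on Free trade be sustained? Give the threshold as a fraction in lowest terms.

11/19

Istria: cooperation gives 18 each period; deviation gives 29 once then 10 forever.
  18/(1−δ) ≥ 29 + 10δ/(1−δ) ⇒ δ ≥ 11/19.
Jorvik: cooperation gives 23 each period; deviation gives 36 once then 9 forever.
  δ ≥ 13/27.
Both must hold, so the binding constraint is Istria's: δ ≥ 11/19.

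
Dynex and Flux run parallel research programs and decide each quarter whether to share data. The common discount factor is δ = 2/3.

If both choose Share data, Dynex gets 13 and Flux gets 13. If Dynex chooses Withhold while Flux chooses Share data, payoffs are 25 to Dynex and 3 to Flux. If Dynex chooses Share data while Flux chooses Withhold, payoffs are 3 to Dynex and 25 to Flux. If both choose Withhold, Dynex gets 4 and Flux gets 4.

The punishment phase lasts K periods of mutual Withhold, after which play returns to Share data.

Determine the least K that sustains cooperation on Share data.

3

No profitable deviation requires (13−4)(δ+…+δ^K) ≥ 25−13, i.e. δ+…+δ^K ≥ 4/3 ≈ 1.3333.
With δ = 2/3, the partial sums are K=1: 0.6667, K=2: 1.1111, K=3: 1.4074.
K = 3 is the first length at which the sum reaches 1.3333.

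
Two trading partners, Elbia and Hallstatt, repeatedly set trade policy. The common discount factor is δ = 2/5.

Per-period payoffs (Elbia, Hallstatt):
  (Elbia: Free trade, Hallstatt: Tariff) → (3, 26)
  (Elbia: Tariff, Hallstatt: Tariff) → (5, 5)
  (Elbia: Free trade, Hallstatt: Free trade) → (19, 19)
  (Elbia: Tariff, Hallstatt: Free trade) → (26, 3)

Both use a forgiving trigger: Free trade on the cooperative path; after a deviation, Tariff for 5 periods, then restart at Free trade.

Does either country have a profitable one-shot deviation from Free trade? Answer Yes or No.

No

Comparing payoff streams over the 6 periods until play realigns: cooperate → 19(1+δ+…+δ^5); deviate → 26 + 5(δ+…+δ^5).
Cooperation is sustained iff (19−5)(δ+…+δ^5) ≥ 26−19.
δ+…+δ^5 = 2/5·(1−(2/5)^5)/(1−2/5) = 0.6598, and (26−19)/(19−5) = 0.5000.
0.6598 ≥ 0.5000, so cooperation is sustainable.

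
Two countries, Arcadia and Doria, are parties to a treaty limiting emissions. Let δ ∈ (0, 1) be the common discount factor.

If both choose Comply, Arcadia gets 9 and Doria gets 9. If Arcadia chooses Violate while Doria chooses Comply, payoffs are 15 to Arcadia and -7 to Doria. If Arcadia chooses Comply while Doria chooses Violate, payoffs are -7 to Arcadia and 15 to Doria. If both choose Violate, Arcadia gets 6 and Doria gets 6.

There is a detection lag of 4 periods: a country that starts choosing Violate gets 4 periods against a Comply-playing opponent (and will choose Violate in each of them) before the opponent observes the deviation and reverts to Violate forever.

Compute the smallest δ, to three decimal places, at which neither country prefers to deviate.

0.904

Deviating for the 4 undetected periods gains 15−9 = 6 per period over cooperation, then loses 9−6 = 3 per period forever once punishment starts.
Gain: 6(1 + δ + … + δ^3); loss: 3·δ^4/(1−δ).
No profitable deviation ⇔ 6(1−δ^4) ≤ 3·δ^4, i.e. δ^4 ≥ 6/(6+3) = 2/3.
Hence δ ≥ (2/3)^(1/4) ≈ 0.904.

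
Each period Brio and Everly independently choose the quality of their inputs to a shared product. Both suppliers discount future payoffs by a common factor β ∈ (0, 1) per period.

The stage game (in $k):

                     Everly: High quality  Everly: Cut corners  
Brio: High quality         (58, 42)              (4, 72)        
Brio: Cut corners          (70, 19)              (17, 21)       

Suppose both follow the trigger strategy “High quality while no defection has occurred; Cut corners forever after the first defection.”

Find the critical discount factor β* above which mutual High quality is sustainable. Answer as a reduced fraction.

10/17

Brio: cooperation gives 58 each period; deviation gives 70 once then 17 forever.
  58/(1−β) ≥ 70 + 17β/(1−β) ⇒ β ≥ 12/53.
Everly: cooperation gives 42 each period; deviation gives 72 once then 21 forever.
  β ≥ 30/51 = 10/17.
Both must hold, so the binding constraint is Everly's: β ≥ 10/17.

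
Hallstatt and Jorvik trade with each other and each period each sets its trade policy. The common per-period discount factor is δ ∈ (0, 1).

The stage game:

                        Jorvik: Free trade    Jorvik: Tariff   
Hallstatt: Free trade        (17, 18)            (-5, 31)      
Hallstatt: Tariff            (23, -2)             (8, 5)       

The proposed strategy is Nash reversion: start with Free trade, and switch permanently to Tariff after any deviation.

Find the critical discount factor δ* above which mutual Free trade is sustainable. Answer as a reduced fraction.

For Hallstatt: deviation gain 23−17 = 6, per-period punishment loss 17−8 = 9. IC gives δ ≥ 6/15 = 2/5.
For Jorvik: gain 13, loss 13 per period, so δ ≥ 13/26 = 1/2.
The tighter constraint is Jorvik's, so cooperation needs δ ≥ 1/2.

1/2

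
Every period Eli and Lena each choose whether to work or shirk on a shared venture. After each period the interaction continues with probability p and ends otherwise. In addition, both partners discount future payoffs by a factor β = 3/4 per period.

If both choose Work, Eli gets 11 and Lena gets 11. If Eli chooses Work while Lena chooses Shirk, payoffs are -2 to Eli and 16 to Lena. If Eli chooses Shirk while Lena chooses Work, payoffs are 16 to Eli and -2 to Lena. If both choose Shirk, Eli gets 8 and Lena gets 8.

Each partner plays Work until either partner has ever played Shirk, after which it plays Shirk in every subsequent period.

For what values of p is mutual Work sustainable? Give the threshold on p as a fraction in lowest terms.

With continuation probability p and discount β, the effective per-period discount factor is βp.
Grim-trigger IC: βp ≥ (16−11)/(16−8) = 5/8.
So p ≥ (5/8)/(3/4) = 5/6.

5/6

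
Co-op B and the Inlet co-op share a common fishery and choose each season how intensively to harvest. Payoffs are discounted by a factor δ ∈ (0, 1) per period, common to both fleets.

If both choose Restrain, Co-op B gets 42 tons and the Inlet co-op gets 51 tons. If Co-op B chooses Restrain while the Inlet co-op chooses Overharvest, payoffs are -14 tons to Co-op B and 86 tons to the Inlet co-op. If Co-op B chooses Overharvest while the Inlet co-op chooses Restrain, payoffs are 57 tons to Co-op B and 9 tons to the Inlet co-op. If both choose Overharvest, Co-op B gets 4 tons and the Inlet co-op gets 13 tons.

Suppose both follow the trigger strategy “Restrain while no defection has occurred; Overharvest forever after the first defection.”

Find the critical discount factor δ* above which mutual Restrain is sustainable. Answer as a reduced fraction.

For Co-op B: deviation gain 57−42 = 15, per-period punishment loss 42−4 = 38. IC gives δ ≥ 15/53.
For the Inlet co-op: gain 35, loss 38 per period, so δ ≥ 35/73.
The tighter constraint is the Inlet co-op's, so cooperation needs δ ≥ 35/73.

35/73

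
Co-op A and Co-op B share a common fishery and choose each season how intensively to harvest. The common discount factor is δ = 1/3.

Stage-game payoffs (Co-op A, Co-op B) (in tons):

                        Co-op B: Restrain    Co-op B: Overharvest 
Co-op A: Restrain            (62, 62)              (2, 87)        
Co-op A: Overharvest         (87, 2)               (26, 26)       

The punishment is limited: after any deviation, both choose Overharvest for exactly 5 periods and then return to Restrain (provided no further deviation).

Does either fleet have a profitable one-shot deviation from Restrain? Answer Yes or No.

IC: δ+…+δ^5 ≥ (87−62)/(62−26) = 25/36.
At δ = 1/3: partial sum = 0.4979 < 0.6944. Cooperation not sustainable.

Yes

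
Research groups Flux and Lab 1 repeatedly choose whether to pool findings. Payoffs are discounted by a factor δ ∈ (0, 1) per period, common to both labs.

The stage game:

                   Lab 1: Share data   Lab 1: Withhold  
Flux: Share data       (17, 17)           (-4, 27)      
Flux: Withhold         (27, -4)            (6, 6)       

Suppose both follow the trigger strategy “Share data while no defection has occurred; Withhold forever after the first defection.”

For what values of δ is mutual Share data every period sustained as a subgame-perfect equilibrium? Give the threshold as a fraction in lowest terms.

10/21

17/(1−δ) ≥ 27 + 6δ/(1−δ)
17 ≥ 27 − 21δ
δ ≥ 10/21.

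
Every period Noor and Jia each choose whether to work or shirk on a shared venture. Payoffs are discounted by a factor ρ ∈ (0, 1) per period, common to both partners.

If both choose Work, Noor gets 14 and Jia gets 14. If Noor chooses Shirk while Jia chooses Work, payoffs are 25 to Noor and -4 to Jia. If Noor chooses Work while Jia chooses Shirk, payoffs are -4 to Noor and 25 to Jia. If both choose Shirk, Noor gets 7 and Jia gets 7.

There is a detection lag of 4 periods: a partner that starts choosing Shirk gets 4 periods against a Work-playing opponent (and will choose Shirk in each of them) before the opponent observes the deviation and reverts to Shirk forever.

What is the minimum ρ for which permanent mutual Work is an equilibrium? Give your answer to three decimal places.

A deviator earns 25 for 4 periods, then 7 forever; cooperating earns 14 forever. Multiplying the IC by (1−ρ):
14 ≥ 25(1−ρ^4) + 7ρ^4, so 18·ρ^4 ≥ 11 and ρ^4 ≥ 11/18.
ρ ≥ (11/18)^(1/4) ≈ 0.884.

0.884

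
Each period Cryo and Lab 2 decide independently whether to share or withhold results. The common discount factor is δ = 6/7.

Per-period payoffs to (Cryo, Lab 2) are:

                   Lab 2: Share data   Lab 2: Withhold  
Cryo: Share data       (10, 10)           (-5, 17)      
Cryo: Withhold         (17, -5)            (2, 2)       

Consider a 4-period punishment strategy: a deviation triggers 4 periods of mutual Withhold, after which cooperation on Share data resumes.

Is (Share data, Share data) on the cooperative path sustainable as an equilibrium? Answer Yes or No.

Yes

A one-shot deviation gives 17 now, then 2 for 4 periods, then back to 10.
Gain from deviating: (17−10) today; loss: (10−2) in each of the next 4 periods.
No-deviation condition: (10−2)(δ+…+δ^4) ≥ 17−10, i.e. δ+…+δ^4 ≥ 7/8.
At δ = 6/7: δ+…+δ^4 = 2.7613 ≥ 0.8750.
So cooperation is sustainable.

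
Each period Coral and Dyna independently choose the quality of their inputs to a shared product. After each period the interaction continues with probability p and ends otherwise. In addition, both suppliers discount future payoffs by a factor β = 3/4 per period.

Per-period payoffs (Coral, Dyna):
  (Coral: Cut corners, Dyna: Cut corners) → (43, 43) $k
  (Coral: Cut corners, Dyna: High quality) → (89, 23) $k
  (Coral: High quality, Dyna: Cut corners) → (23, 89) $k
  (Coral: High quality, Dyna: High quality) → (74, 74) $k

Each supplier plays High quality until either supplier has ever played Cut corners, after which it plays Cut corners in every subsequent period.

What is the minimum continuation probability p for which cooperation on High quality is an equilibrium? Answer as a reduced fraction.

10/23

Expected continuation weight on next period's payoff is β·p = 3/4·p, which plays the role of the discount factor.
Cooperation requires 3/4·p ≥ (89−74)/(89−43) = 15/46, hence p ≥ 10/23.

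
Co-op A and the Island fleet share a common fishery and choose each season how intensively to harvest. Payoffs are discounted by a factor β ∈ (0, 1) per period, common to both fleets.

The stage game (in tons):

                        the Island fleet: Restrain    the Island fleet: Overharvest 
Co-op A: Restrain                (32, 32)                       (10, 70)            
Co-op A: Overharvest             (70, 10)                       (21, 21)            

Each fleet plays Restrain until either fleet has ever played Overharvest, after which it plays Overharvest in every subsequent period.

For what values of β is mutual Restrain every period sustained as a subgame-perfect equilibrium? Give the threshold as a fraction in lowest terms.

38/49

32/(1−β) ≥ 70 + 21β/(1−β)
32 ≥ 70 − 49β
β ≥ 38/49.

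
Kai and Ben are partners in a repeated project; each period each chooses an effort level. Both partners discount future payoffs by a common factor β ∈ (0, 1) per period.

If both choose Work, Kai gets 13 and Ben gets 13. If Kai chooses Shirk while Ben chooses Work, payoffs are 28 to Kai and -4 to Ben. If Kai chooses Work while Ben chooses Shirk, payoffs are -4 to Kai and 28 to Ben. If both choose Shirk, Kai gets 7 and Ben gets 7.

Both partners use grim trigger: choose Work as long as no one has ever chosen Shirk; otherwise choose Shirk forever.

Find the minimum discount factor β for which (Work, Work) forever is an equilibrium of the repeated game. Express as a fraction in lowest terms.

5/7

13/(1−β) ≥ 28 + 7β/(1−β)
13 ≥ 28 − 21β
β ≥ 15/21 = 5/7.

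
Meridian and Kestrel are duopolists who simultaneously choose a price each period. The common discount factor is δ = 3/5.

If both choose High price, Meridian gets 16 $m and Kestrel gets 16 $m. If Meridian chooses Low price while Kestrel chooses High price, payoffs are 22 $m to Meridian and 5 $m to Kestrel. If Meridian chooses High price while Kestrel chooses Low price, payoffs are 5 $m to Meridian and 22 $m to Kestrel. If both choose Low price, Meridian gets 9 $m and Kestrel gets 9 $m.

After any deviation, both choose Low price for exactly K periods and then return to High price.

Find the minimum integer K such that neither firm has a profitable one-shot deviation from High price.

IC: δ(1−δ^K)/(1−δ) ≥ (22−16)/(16−9) = 6/7.
With δ = 3/5: need 1 − δ^K ≥ 6/7·(1−3/5)/(3/5), i.e. δ^K ≤ 0.4286.
Since (3/5)^1 = 0.6000 and (3/5)^2 = 0.3600, the smallest such K is 2.

2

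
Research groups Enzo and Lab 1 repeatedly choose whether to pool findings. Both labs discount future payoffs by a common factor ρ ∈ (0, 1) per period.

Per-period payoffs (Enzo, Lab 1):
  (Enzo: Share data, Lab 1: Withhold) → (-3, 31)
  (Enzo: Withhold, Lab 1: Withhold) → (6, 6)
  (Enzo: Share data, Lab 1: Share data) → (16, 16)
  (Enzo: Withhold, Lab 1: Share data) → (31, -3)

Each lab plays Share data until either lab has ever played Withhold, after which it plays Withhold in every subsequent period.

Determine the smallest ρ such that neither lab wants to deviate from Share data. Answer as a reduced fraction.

Cooperation forever yields 16 each period: 16/(1−ρ).
Deviating yields 31 once, then 6 forever: 31 + 6ρ/(1−ρ).
No profitable deviation requires 16/(1−ρ) ≥ 31 + 6ρ/(1−ρ).
Multiplying by (1−ρ): 16 ≥ 31(1−ρ) + 6ρ = 31 − 25ρ.
So 25ρ ≥ 15, i.e. ρ ≥ 15/25 = 3/5.

3/5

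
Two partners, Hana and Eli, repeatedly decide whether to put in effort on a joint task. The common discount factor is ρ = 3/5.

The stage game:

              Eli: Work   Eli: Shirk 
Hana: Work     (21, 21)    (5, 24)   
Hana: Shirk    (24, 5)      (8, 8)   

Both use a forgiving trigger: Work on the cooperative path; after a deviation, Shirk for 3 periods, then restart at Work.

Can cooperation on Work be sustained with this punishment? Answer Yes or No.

Yes

A one-shot deviation gives 24 now, then 8 for 3 periods, then back to 21.
Gain from deviating: (24−21) today; loss: (21−8) in each of the next 3 periods.
No-deviation condition: (21−8)(ρ+…+ρ^3) ≥ 24−21, i.e. ρ+…+ρ^3 ≥ 3/13.
At ρ = 3/5: ρ+…+ρ^3 = 1.1760 ≥ 0.2308.
So cooperation is sustainable.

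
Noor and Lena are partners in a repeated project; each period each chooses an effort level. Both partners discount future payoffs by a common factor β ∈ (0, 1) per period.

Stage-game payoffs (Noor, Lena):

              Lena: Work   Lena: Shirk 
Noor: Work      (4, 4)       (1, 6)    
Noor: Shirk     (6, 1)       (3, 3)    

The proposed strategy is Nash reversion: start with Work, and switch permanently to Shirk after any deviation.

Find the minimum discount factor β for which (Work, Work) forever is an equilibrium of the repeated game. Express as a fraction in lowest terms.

Cooperation forever yields 4 each period: 4/(1−β).
Deviating yields 6 once, then 3 forever: 6 + 3β/(1−β).
No profitable deviation requires 4/(1−β) ≥ 6 + 3β/(1−β).
Multiplying by (1−β): 4 ≥ 6(1−β) + 3β = 6 − 3β.
So 3β ≥ 2, i.e. β ≥ 2/3.

2/3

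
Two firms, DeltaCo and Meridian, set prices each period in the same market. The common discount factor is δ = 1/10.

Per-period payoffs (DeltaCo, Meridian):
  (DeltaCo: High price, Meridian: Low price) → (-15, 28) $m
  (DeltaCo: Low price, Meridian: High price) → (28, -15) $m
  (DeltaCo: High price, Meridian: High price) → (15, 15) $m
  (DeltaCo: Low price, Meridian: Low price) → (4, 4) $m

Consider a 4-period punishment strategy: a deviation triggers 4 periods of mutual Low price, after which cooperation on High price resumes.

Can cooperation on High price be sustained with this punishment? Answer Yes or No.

No

A one-shot deviation gives 28 now, then 4 for 4 periods, then back to 15.
Gain from deviating: (28−15) today; loss: (15−4) in each of the next 4 periods.
No-deviation condition: (15−4)(δ+…+δ^4) ≥ 28−15, i.e. δ+…+δ^4 ≥ 13/11.
At δ = 1/10: δ+…+δ^4 = 0.1111 < 1.1818.
So cooperation is not sustainable.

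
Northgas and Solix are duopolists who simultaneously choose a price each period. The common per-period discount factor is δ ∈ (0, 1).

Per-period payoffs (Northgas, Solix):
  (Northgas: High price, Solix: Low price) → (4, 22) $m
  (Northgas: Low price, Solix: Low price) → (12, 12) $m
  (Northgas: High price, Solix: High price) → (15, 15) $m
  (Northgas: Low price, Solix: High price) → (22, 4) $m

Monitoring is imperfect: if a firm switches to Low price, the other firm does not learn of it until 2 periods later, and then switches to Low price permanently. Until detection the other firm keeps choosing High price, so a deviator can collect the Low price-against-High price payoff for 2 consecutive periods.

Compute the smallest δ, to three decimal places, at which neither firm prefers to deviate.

A deviator earns 22 for 2 periods, then 12 forever; cooperating earns 15 forever. Multiplying the IC by (1−δ):
15 ≥ 22(1−δ^2) + 12δ^2, so 10·δ^2 ≥ 7 and δ^2 ≥ 7/10.
δ ≥ (7/10)^(1/2) ≈ 0.837.

0.837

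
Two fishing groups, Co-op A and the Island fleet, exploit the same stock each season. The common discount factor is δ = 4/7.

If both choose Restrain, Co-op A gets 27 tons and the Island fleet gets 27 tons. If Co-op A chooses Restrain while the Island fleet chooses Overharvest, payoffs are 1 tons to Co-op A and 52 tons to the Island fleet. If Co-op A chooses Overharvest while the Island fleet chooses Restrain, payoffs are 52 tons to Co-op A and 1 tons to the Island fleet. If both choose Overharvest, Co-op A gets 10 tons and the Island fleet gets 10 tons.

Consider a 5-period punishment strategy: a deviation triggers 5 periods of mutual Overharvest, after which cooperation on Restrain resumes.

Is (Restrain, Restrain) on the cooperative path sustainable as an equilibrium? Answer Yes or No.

A one-shot deviation gives 52 now, then 10 for 5 periods, then back to 27.
Gain from deviating: (52−27) today; loss: (27−10) in each of the next 5 periods.
No-deviation condition: (27−10)(δ+…+δ^5) ≥ 52−27, i.e. δ+…+δ^5 ≥ 25/17.
At δ = 4/7: δ+…+δ^5 = 1.2521 < 1.4706.
So cooperation is not sustainable.

No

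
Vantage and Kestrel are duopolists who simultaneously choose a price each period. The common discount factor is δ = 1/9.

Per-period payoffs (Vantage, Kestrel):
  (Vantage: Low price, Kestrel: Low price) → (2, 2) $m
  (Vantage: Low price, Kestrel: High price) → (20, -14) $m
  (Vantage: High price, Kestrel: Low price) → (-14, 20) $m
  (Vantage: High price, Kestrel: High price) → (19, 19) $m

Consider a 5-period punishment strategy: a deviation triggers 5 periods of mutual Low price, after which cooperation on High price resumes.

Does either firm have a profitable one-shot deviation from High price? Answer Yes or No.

Comparing payoff streams over the 6 periods until play realigns: cooperate → 19(1+δ+…+δ^5); deviate → 20 + 2(δ+…+δ^5).
Cooperation is sustained iff (19−2)(δ+…+δ^5) ≥ 20−19.
δ+…+δ^5 = 1/9·(1−(1/9)^5)/(1−1/9) = 0.1250, and (20−19)/(19−2) = 0.0588.
0.1250 ≥ 0.0588, so cooperation is sustainable.

No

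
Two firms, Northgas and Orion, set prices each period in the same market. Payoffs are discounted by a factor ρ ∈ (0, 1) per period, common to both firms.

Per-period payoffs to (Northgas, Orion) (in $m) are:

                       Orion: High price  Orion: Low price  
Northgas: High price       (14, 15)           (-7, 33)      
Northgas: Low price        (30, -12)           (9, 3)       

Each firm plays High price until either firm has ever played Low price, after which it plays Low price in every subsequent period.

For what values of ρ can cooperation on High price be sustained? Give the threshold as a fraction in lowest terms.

Northgas: cooperation gives 14 each period; deviation gives 30 once then 9 forever.
  14/(1−ρ) ≥ 30 + 9ρ/(1−ρ) ⇒ ρ ≥ 16/21.
Orion: cooperation gives 15 each period; deviation gives 33 once then 3 forever.
  ρ ≥ 18/30 = 3/5.
Both must hold, so the binding constraint is Northgas's: ρ ≥ 16/21.

16/21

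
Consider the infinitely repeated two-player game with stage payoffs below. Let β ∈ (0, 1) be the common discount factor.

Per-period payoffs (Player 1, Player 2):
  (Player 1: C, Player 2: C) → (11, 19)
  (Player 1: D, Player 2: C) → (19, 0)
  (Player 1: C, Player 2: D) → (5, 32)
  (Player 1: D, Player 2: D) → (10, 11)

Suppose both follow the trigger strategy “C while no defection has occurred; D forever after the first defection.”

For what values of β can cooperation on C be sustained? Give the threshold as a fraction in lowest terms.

Player 1's threshold: (19−11)/(19−10) = 8/9.
Player 2's threshold: (32−19)/(32−11) = 13/21.
8/9 > 13/21, so Player 1 binds and β* = 8/9.

8/9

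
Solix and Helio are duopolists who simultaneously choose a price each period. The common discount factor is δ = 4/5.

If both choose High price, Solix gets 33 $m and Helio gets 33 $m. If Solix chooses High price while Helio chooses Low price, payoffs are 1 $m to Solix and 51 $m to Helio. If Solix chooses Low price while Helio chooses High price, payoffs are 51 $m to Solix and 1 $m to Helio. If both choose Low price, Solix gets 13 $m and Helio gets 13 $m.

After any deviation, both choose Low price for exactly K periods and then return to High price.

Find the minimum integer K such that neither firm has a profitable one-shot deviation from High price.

2

IC: δ(1−δ^K)/(1−δ) ≥ (51−33)/(33−13) = 9/10.
With δ = 4/5: need 1 − δ^K ≥ 9/10·(1−4/5)/(4/5), i.e. δ^K ≤ 0.7750.
Since (4/5)^1 = 0.8000 and (4/5)^2 = 0.6400, the smallest such K is 2.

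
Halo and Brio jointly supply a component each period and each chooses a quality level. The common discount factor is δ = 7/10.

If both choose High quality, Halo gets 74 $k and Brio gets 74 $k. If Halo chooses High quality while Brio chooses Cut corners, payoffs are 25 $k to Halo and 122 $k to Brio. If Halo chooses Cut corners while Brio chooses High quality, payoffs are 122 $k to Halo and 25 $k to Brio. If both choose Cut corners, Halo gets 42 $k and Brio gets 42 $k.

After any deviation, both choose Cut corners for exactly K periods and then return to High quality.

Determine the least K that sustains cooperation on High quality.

Need Σ_{k=1}^{K} δ^k ≥ (122−74)/(74−42) = 1.5000 at δ = 7/10.
At K = 2 the sum is 1.1900 < 1.5000; at K = 3 it is 1.5330 ≥ 1.5000.
So the minimum punishment length is K = 3.

3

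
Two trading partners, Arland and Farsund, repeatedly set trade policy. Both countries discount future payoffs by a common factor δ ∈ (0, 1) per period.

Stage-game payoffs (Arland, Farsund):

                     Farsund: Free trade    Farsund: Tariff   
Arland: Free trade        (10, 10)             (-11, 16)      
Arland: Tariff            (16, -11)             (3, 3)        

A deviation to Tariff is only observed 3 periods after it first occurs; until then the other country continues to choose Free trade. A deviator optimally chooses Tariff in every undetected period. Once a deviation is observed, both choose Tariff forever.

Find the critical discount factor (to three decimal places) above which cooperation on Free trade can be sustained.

0.773

Deviating for the 3 undetected periods gains 16−10 = 6 per period over cooperation, then loses 10−3 = 7 per period forever once punishment starts.
Gain: 6(1 + δ + … + δ^2); loss: 7·δ^3/(1−δ).
No profitable deviation ⇔ 6(1−δ^3) ≤ 7·δ^3, i.e. δ^3 ≥ 6/(6+7) = 6/13.
Hence δ ≥ (6/13)^(1/3) ≈ 0.773.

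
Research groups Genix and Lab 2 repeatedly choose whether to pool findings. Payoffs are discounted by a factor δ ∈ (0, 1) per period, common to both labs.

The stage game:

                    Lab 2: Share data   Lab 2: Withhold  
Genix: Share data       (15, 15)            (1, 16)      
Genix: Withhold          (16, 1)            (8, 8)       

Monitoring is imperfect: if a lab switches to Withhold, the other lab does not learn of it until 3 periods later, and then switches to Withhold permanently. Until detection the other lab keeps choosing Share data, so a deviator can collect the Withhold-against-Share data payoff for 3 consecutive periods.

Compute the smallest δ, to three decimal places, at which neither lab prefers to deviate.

The best deviation is to choose Withhold for all 3 undetected periods, earning 16 each, then 8 forever once detected.
Deviation value: 16(1−δ^3)/(1−δ) + 8δ^3/(1−δ); cooperation value: 15/(1−δ).
IC: 15 ≥ 16(1−δ^3) + 8δ^3 = 16 − 8δ^3.
So δ^3 ≥ 1/8, giving δ ≥ (1/8)^(1/3) ≈ 0.500.

0.500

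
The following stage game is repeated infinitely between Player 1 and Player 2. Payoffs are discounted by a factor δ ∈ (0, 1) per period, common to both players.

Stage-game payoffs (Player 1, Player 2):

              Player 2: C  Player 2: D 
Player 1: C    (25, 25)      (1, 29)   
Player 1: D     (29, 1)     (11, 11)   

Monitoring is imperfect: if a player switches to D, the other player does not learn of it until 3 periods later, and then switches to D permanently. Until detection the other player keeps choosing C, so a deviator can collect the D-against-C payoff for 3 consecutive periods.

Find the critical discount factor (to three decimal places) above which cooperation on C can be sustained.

The best deviation is to choose D for all 3 undetected periods, earning 29 each, then 11 forever once detected.
Deviation value: 29(1−δ^3)/(1−δ) + 11δ^3/(1−δ); cooperation value: 25/(1−δ).
IC: 25 ≥ 29(1−δ^3) + 11δ^3 = 29 − 18δ^3.
So δ^3 ≥ 4/18 = 2/9, giving δ ≥ (2/9)^(1/3) ≈ 0.606.

0.606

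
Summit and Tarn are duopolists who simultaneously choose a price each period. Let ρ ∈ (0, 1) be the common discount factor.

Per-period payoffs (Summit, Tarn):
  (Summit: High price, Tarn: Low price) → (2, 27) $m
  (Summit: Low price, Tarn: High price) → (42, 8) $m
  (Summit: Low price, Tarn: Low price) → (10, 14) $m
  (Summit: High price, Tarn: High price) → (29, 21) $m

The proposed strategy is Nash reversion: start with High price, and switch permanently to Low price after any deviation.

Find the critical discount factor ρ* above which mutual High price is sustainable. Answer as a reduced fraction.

6/13

Summit's threshold: (42−29)/(42−10) = 13/32.
Tarn's threshold: (27−21)/(27−14) = 6/13.
13/32 < 6/13, so Tarn binds and ρ* = 6/13.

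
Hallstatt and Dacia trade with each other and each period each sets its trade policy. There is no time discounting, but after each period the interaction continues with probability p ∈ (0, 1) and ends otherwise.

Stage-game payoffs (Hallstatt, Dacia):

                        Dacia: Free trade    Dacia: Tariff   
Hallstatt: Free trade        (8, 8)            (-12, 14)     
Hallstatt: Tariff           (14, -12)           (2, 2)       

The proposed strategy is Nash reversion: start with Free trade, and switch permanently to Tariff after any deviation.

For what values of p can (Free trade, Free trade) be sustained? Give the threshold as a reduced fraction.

Expected cooperation value is 8 + p·8 + p²·8 + … = 8/(1−p); deviation gives 14 + p·2/(1−p).
8 ≥ 14(1−p) + 2p ⇒ 12p ≥ 6 ⇒ p ≥ 6/12 = 1/2.

1/2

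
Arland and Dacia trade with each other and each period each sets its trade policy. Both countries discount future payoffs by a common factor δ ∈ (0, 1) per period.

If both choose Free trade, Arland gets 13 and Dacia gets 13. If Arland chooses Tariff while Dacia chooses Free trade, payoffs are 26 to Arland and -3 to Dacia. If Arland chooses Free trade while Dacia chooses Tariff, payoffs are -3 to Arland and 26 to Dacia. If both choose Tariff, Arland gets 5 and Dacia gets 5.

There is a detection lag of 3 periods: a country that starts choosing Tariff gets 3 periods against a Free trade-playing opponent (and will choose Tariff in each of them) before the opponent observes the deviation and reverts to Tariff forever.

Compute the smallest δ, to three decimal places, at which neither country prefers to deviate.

A deviator earns 26 for 3 periods, then 5 forever; cooperating earns 13 forever. Multiplying the IC by (1−δ):
13 ≥ 26(1−δ^3) + 5δ^3, so 21·δ^3 ≥ 13 and δ^3 ≥ 13/21.
δ ≥ (13/21)^(1/3) ≈ 0.852.

0.852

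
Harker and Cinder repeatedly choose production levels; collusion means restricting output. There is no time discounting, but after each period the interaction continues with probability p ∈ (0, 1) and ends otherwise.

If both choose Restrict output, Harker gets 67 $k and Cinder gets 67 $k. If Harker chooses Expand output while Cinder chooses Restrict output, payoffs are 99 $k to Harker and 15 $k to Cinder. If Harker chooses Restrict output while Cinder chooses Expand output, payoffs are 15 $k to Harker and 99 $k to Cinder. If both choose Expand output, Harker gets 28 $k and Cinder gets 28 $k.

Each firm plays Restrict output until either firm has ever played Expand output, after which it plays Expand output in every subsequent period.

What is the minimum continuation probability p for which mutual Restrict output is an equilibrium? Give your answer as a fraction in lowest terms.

With no time discounting, the continuation probability p plays the role of the discount factor.
Grim-trigger IC: 67/(1−p) ≥ 99 + 28p/(1−p) ⇒ p ≥ (99−67)/(99−28) = 32/71.

32/71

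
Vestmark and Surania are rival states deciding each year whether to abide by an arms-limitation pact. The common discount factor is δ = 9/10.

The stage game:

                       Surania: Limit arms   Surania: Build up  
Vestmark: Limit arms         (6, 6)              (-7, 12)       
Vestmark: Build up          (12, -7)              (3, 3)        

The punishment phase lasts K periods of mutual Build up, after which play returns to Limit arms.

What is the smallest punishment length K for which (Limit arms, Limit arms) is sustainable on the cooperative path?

3

Need Σ_{k=1}^{K} δ^k ≥ (12−6)/(6−3) = 2.0000 at δ = 9/10.
At K = 2 the sum is 1.7100 < 2.0000; at K = 3 it is 2.4390 ≥ 2.0000.
So the minimum punishment length is K = 3.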